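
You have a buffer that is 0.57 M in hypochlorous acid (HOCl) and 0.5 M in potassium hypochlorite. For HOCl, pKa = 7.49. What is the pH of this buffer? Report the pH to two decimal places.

Henderson–Hasselbalch: pH = pKa + log([OCl-]/[HOCl]) = 7.49 + log(0.5/0.57)
pH = 7.49 + (-0.057) = 7.43

pH = 7.43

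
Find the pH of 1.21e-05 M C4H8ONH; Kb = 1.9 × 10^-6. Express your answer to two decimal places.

C4H8ONH + H2O ⇌ C4H8ONH2+ + OH-
From the ICE table, Kb = x²/(1.21e-05 − x) = 1.9 × 10^-6.
x is not negligible relative to C₀; solve x² + 1.9e-06·x − 2.3e-11 = 0.
x = (−Kb + √(Kb² + 4·Kb·C₀))/2 = 3.94 × 10^-6 M
pOH = 5.40, so pH = 14.00 − pOH = 8.60

pH = 8.60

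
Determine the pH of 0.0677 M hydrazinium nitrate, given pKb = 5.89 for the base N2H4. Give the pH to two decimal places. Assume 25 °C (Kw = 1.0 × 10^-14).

N2H5+ is the conjugate acid of the weak base N2H4.
Kb = 10^(−5.89) = 1.29 × 10^-6
Ka = Kw/Kb = 1.0×10^-14 / 1.29 × 10^-6 = 7.75 × 10^-9
Ka = [H+]²/(0.0677 − [H+]) = 7.75 × 10^-9
Neglecting [H+] in the denominator: [H+] = √(7.75 × 10^-9 × 0.0677) = 2.29 × 10^-5 M
pH = −log[H+] = −log(2.29 × 10^-5) = 4.64

pH = 4.64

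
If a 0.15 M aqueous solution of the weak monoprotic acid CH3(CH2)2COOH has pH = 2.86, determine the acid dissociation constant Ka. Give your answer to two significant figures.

[H+] = 10^(-2.86) = 1.38 × 10^-3 M
At equilibrium [HA] = 0.15 − 1.38 × 10^-3 = 1.49 × 10^-1 M
Ka = [H+][A-]/[HA] = (1.38 × 10^-3)² / 1.49 × 10^-1 = 1.3 × 10^-5

Ka = 1.3 × 10^-5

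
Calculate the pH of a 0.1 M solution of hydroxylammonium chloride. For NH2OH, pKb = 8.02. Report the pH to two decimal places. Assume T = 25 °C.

NH3OH+ is the conjugate acid of the weak base NH2OH.
Kb = 10^(−8.02) = 9.55 × 10^-9
Ka = Kw/Kb = 1.0×10^-14 / 9.55 × 10^-9 = 1.05 × 10^-6
Ka = [H+]²/(0.1 − [H+]) = 1.05 × 10^-6
Since Ka ≪ C₀, [H+] ≈ √(Ka·C₀) = 3.24 × 10^-4 M.
([H+]/C₀ = 0.32% < 5%, so the approximation holds.)
pH = −log[H+] = −log(3.24 × 10^-4) = 3.49

pH = 3.49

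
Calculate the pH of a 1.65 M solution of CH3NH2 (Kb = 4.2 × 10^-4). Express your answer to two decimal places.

pH = 12.42

CH3NH2 + H2O ⇌ CH3NH3+ + OH-
From the ICE table, Kb = [OH-]²/(1.65 − [OH-]) = 4.2 × 10^-4.
Neglecting [OH-] in the denominator: [OH-] = √(4.2 × 10^-4 × 1.65) = 2.63 × 10^-2 M
pOH = 1.58, so pH = 14.00 − pOH = 12.42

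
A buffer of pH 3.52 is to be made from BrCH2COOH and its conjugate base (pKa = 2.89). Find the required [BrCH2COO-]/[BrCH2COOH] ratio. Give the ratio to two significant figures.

pH = pKa + log(r) ⇒ log(r) = 3.52 − 2.89 = +0.63
r = [BrCH2COO-]/[BrCH2COOH] = 10^(+0.63) = 4.27

ratio = 4.3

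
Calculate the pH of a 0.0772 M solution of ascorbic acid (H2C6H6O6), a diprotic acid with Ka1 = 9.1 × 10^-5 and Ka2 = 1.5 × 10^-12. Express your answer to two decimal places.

Since Ka1 ≫ Ka2, the first ionization dominates [H+].
Ka1 = x²/(0.0772 − x) = 9.1 × 10^-5
x ≈ √(9.1 × 10^-5 × 0.0772) = 2.65 × 10^-3 M
pH = −log(2.65 × 10^-3) = 2.58

pH = 2.58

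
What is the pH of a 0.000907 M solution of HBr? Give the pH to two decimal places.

pH = 3.04

HBr is a strong acid and dissociates completely, so [H+] = 0.000907 M.
pH = -log(0.000907) = 3.04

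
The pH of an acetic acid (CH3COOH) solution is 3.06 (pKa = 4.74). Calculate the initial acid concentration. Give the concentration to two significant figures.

C₀ = 4.3 × 10^-2 M

[H+] = 10^(-3.06) = 8.71 × 10^-4 M = x
Ka = 10^(−4.74) = 1.82 × 10^-5
Ka = x²/(C₀ − x) ⇒ C₀ = x + x²/Ka
C₀ = 8.71 × 10^-4 + (8.71 × 10^-4)²/(1.82 × 10^-5) = 4.26 × 10^-2 M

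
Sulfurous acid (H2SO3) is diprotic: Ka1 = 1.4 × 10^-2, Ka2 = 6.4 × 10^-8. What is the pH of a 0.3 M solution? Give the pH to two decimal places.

Since Ka1 ≫ Ka2, the first ionization dominates [H+].
Ka1 = x²/(0.3 − x) = 1.4 × 10^-2
Solving the quadratic: x = (−Ka1 + √(Ka1² + 4·Ka1·C₀))/2 = 5.82 × 10^-2 M
pH = −log(5.82 × 10^-2) = 1.24

pH = 1.24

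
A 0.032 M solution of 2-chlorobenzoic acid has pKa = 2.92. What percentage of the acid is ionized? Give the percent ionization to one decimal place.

ClC6H4COOH ⇌ ClC6H4COO- + H+; let x = [H+] at equilibrium.
Ka = 10^(−2.92) = 1.20 × 10^-3
Ka = x²/(C₀ − x); solving the quadratic gives x = 5.63 × 10^-3 M.
Fraction ionized = 5.63 × 10^-3 / 0.032 = 0.1759 → 17.6%

17.6%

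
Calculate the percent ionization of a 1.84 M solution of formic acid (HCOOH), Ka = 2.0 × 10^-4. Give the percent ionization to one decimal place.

1.0%

HCOOH ⇌ HCOO- + H+; let x = [H+] at equilibrium.
x ≈ √(Ka·C₀) = √(2.0 × 10^-4 × 1.84) = 1.92 × 10^-2 M
Fraction ionized = 1.92 × 10^-2 / 1.84 = 0.0104 → 1.0%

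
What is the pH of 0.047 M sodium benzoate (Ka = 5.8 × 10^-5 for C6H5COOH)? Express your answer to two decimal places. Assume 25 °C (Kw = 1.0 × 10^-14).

pH = 8.45

C6H5COO- is the conjugate base of the weak acid C6H5COOH.
Kb = Kw/Ka = 1.0×10^-14 / 5.8 × 10^-5 = 1.72 × 10^-10
Let x = [OH-] at equilibrium. Kb = x²/(0.047 − x).
Neglecting x in the denominator: x = √(1.72 × 10^-10 × 0.047) = 2.84 × 10^-6 M
(x/C₀ = 0.006% < 5%, so the approximation holds.)
pOH = −log(2.84 × 10^-6) = 5.55; pH = 14.00 − 5.55 = 8.45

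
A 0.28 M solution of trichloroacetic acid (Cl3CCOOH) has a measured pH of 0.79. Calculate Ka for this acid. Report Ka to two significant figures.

[H+] = 10^(-0.79) = 1.62 × 10^-1 M
At equilibrium [HA] = 0.28 − 1.62 × 10^-1 = 1.18 × 10^-1 M
Ka = [H+][A-]/[HA] = (1.62 × 10^-1)² / 1.18 × 10^-1 = 2.2 × 10^-1

Ka = 2.2 × 10^-1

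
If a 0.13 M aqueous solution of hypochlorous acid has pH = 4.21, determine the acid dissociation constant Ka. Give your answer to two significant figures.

Ka = 2.9 × 10^-8

[H+] = 10^(-4.21) = 6.17 × 10^-5 M
At equilibrium [HA] = 0.13 − 6.17 × 10^-5 = 1.30 × 10^-1 M
Ka = [H+][A-]/[HA] = (6.17 × 10^-5)² / 1.30 × 10^-1 = 2.9 × 10^-8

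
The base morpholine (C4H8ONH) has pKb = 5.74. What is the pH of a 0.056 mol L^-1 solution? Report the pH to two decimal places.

C4H8ONH + H2O ⇌ C4H8ONH2+ + OH-
Kb = 10^(−5.74) = 1.82 × 10^-6
Kb = x²/(0.056 − x) = 1.82 × 10^-6
Neglecting x in the denominator: x = √(1.82 × 10^-6 × 0.056) = 3.19 × 10^-4 M
Check: 0.57% ionized — well under 5%, approximation valid.
pOH = −log(3.19 × 10^-4) = 3.50; pH = 14.00 − 3.50 = 10.50

pH = 10.50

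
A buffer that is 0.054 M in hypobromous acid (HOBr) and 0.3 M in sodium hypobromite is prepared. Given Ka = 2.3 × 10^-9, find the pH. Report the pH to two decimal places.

pKa = −log(2.3 × 10^-9) = 8.638
pH = pKa + log([A⁻]/[HA]) = 8.638 + log(0.3/0.054)
pH = 8.638 + (+0.745) = 9.38

pH = 9.38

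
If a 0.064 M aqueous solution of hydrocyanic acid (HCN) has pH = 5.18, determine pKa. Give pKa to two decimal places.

[H+] = 10^(-5.18) = 6.61 × 10^-6 M
At equilibrium [HA] = 0.064 − 6.61 × 10^-6 = 6.40 × 10^-2 M
Ka = [H+][A-]/[HA] = (6.61 × 10^-6)² / 6.40 × 10^-2 = 6.83 × 10^-10
pKa = -log(6.83 × 10^-10) = 9.17

pKa = 9.17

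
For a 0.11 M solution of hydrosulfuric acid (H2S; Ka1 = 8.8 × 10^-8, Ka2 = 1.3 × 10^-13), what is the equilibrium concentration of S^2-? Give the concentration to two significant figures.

1.3 × 10^-13 M

First ionization gives [H+] ≈ [HS-] = 9.84 × 10^-5 M.
Second step: Ka2 = [H+][S^2-]/[HS-] ≈ [S^2-] (since [H+] ≈ [HS-]).
So [S^2-] ≈ Ka2.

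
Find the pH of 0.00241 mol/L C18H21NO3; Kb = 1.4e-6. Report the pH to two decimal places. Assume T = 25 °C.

pH = 9.76

C18H21NO3 + H2O ⇌ C18H22NO3+ + OH-
Let x = [OH-] at equilibrium. Kb = x²/(0.00241 − x).
Assume x ≪ 0.00241: x ≈ √(1.4 × 10^-6 × 0.00241) = 5.81 × 10^-5 M
pOH = 4.24, so pH = 14.00 − pOH = 9.76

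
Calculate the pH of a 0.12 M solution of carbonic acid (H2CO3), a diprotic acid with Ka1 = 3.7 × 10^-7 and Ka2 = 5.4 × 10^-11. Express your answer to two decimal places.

Ka1 ≫ Ka2, so treat the first dissociation as the only significant source of H+.
Ka1 = x²/(0.12 − x) = 3.7 × 10^-7
x ≈ √(3.7 × 10^-7 × 0.12) = 2.11 × 10^-4 M
pH = −log(2.11 × 10^-4) = 3.68

pH = 3.68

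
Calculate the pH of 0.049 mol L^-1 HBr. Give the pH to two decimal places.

pH = 1.31

HBr is a strong acid and dissociates completely, so [H+] = 0.049 M.
pH = -log(0.049) = 1.31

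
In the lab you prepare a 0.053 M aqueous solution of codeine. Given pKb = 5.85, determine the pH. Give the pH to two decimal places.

C18H21NO3 + H2O ⇌ C18H22NO3+ + OH-
Kb = 10^(−5.85) = 1.41 × 10^-6
Kb = x²/(0.053 − x) = 1.41 × 10^-6
Neglecting x in the denominator: x = √(1.41 × 10^-6 × 0.053) = 2.73 × 10^-4 M
(x/C₀ = 0.52% < 5%, so the approximation holds.)
pOH = −log(2.73 × 10^-4) = 3.56; pH = 14.00 − 3.56 = 10.44

pH = 10.44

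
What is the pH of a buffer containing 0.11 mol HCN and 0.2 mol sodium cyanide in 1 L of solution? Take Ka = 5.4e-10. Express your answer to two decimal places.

pKa = −log(5.4 × 10^-10) = 9.268
Using pH = pKa + log([base]/[acid]) with [base]/[acid] = 0.2/0.11:
pH = 9.268 + (+0.260) = 9.53

pH = 9.53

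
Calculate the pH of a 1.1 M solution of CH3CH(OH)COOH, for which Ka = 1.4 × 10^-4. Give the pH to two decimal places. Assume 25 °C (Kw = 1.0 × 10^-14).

CH3CH(OH)COOH ⇌ CH3CH(OH)COO- + H+
Let x = [H+] at equilibrium. Ka = x²/(1.1 − x).
Neglecting x in the denominator: x = √(1.4 × 10^-4 × 1.1) = 1.24 × 10^-2 M
(x/C₀ = 1.1% < 5%, so the approximation holds.)
pH = −log(1.24 × 10^-2) = 1.91

pH = 1.91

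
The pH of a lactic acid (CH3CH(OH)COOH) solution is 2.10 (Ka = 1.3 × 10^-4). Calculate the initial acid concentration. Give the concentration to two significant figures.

C₀ = 4.9 × 10^-1 M

[H+] = 10^(-2.10) = 7.94 × 10^-3 M = x
Ka = x²/(C₀ − x) ⇒ C₀ = x + x²/Ka
C₀ = 7.94 × 10^-3 + (7.94 × 10^-3)²/(1.3 × 10^-4) = 4.93 × 10^-1 M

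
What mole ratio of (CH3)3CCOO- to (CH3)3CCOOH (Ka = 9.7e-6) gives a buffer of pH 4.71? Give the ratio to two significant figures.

ratio = 0.50

pKa = -log(9.7 × 10^-6) = 5.013
pH = pKa + log(r) ⇒ log(r) = 4.71 − 5.013 = -0.303
r = [(CH3)3CCOO-]/[(CH3)3CCOOH] = 10^(-0.303) = 0.498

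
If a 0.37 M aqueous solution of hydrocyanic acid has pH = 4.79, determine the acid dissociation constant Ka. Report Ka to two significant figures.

[H+] = 10^(-4.79) = 1.62 × 10^-5 M
At equilibrium [HA] = 0.37 − 1.62 × 10^-5 = 3.70 × 10^-1 M
Ka = [H+][A-]/[HA] = (1.62 × 10^-5)² / 3.70 × 10^-1 = 7.1 × 10^-10

Ka = 7.1 × 10^-10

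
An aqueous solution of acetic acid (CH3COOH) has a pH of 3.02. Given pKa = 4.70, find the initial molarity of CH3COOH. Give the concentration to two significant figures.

C₀ = 4.7 × 10^-2 M

[H+] = 10^(-3.02) = 9.55 × 10^-4 M = x
Ka = 10^(−4.70) = 2.00 × 10^-5
Ka = x²/(C₀ − x) ⇒ C₀ = x + x²/Ka
C₀ = 9.55 × 10^-4 + (9.55 × 10^-4)²/(2.00 × 10^-5) = 4.66 × 10^-2 M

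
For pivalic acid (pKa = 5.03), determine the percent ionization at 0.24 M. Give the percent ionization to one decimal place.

(CH3)3CCOOH ⇌ (CH3)3CCOO- + H+; let x = [H+] at equilibrium.
Ka = 10^(−5.03) = 9.33 × 10^-6
x ≈ √(Ka·C₀) = √(9.33 × 10^-6 × 0.24) = 1.50 × 10^-3 M
% ionization = x/C₀ × 100% = 1.50 × 10^-3/0.24 × 100% = 0.6%

0.6%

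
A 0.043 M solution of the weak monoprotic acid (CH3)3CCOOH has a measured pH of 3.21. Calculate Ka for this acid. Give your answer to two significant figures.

[H+] = 10^(-3.21) = 6.17 × 10^-4 M
At equilibrium [HA] = 0.043 − 6.17 × 10^-4 = 4.24 × 10^-2 M
Ka = [H+][A-]/[HA] = (6.17 × 10^-4)² / 4.24 × 10^-2 = 9.0 × 10^-6

Ka = 9.0 × 10^-6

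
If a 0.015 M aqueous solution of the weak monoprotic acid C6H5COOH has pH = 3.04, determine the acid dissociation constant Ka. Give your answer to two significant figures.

Ka = 5.9 × 10^-5

[H+] = 10^(-3.04) = 9.12 × 10^-4 M
At equilibrium [HA] = 0.015 − 9.12 × 10^-4 = 1.41 × 10^-2 M
Ka = [H+][A-]/[HA] = (9.12 × 10^-4)² / 1.41 × 10^-2 = 5.9 × 10^-5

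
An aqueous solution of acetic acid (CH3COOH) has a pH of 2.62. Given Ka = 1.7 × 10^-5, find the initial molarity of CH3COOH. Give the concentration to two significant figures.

C₀ = 3.4 × 10^-1 M

[H+] = 10^(-2.62) = 2.40 × 10^-3 M = x
Ka = x²/(C₀ − x) ⇒ C₀ = x + x²/Ka
C₀ = 2.40 × 10^-3 + (2.40 × 10^-3)²/(1.7 × 10^-5) = 3.41 × 10^-1 M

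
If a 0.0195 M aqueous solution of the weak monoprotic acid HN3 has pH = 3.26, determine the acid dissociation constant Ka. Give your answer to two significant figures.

Ka = 1.6 × 10^-5

[H+] = 10^(-3.26) = 5.50 × 10^-4 M
At equilibrium [HA] = 0.0195 − 5.50 × 10^-4 = 1.90 × 10^-2 M
Ka = [H+][A-]/[HA] = (5.50 × 10^-4)² / 1.90 × 10^-2 = 1.6 × 10^-5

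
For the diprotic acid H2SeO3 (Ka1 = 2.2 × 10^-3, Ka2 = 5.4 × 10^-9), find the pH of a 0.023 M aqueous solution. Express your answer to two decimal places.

Since Ka1 ≫ Ka2, the first ionization dominates [H+].
Ka1 = x²/(0.023 − x) = 2.2 × 10^-3
Solving the quadratic: x = (−Ka1 + √(Ka1² + 4·Ka1·C₀))/2 = 6.10 × 10^-3 M
pH = −log(6.10 × 10^-3) = 2.21

pH = 2.21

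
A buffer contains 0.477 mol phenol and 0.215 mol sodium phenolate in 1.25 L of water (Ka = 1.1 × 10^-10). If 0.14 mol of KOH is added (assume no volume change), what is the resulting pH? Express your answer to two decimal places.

pH = 9.98

After neutralization: n(C6H5OH) = 0.337 mol, n(C6H5O-) = 0.355 mol.
pKa = −log(1.1 × 10^-10) = 9.959
pH = pKa + log([A⁻]/[HA]) = 9.959 + log(0.355/0.337) = 9.959 +0.023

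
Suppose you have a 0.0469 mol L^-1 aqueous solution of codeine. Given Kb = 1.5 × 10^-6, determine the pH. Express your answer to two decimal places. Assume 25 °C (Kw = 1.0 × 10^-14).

C18H21NO3 + H2O ⇌ C18H22NO3+ + OH-
From the ICE table, Kb = x²/(0.0469 − x) = 1.5 × 10^-6.
Neglecting x in the denominator: x = √(1.5 × 10^-6 × 0.0469) = 2.65 × 10^-4 M
pOH = −log(2.65 × 10^-4) = 3.58; pH = 14.00 − 3.58 = 10.42

pH = 10.42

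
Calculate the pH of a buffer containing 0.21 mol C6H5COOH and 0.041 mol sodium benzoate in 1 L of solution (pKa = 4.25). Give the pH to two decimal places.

Using pH = pKa + log([base]/[acid]) with [base]/[acid] = 0.041/0.21:
pH = 4.25 + (-0.709) = 3.54

pH = 3.54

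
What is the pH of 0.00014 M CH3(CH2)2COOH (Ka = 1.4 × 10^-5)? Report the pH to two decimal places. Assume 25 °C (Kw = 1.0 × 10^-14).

CH3(CH2)2COOH ⇌ CH3(CH2)2COO- + H+
Ka = [H+]²/(0.00014 − [H+]) = 1.4 × 10^-5
Here C₀/Ka ≈ 10, so the small-[H+] approximation fails. Use the quadratic:
[H+] = [−1.4e-05 + √(1.4e-05² + 7.84e-09)]/2 = 3.78 × 10^-5 M
pH = −log(3.78 × 10^-5) = 4.42

pH = 4.42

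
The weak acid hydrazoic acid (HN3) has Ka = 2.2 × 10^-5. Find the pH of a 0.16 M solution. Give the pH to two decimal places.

HN3 ⇌ N3- + H+
Let x = [H+] at equilibrium. Ka = x²/(0.16 − x).
Assume x ≪ 0.16: x ≈ √(2.2 × 10^-5 × 0.16) = 1.88 × 10^-3 M
(x/C₀ = 1.2% < 5%, so the approximation holds.)
pH = −log(1.88 × 10^-3) = 2.73

pH = 2.73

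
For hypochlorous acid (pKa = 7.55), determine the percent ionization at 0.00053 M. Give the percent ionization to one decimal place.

0.7%

HOCl ⇌ OCl- + H+; let x = [H+] at equilibrium.
Ka = 10^(−7.55) = 2.82 × 10^-8
x ≈ √(Ka·C₀) = √(2.82 × 10^-8 × 0.00053) = 3.87 × 10^-6 M
% ionization = x/C₀ × 100% = 3.87 × 10^-6/0.00053 × 100% = 0.7%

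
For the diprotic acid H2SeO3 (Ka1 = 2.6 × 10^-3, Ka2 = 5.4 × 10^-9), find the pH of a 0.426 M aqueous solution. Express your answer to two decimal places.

Since Ka1 ≫ Ka2, the first ionization dominates [H+].
Ka1 = x²/(0.426 − x) = 2.6 × 10^-3
Solving the quadratic: x = (−Ka1 + √(Ka1² + 4·Ka1·C₀))/2 = 3.20 × 10^-2 M
pH = −log(3.20 × 10^-2) = 1.49

pH = 1.49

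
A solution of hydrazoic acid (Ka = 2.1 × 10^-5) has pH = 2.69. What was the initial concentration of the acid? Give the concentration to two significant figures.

C₀ = 2.0 × 10^-1 M

[H+] = 10^(-2.69) = 2.04 × 10^-3 M = x
Ka = x²/(C₀ − x) ⇒ C₀ = x + x²/Ka
C₀ = 2.04 × 10^-3 + (2.04 × 10^-3)²/(2.1 × 10^-5) = 2.00 × 10^-1 M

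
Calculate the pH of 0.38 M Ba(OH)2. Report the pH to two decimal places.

pH = 13.88

Ba(OH)2 is a strong base (each formula unit releases 2 OH-); [OH-] = 0.76 M.
pOH = -log(0.76) = 0.12
pH = 14.00 - 0.12 = 13.88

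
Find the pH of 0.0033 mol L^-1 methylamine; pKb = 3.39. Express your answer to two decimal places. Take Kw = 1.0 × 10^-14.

CH3NH2 + H2O ⇌ CH3NH3+ + OH-
Kb = 10^(−3.39) = 4.07 × 10^-4
Kb = [OH-]²/(0.0033 − [OH-]) = 4.07 × 10^-4
Here C₀/Kb ≈ 8.11, so the small-[OH-] approximation fails. Use the quadratic:
[OH-] = [−0.000407 + √(0.000407² + 5.37e-06)]/2 = 9.73 × 10^-4 M
pOH = 3.01, so pH = 14.00 − pOH = 10.99

pH = 10.99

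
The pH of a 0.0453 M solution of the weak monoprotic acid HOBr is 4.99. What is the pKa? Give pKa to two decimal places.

[H+] = 10^(-4.99) = 1.02 × 10^-5 M
At equilibrium [HA] = 0.0453 − 1.02 × 10^-5 = 4.53 × 10^-2 M
Ka = [H+][A-]/[HA] = (1.02 × 10^-5)² / 4.53 × 10^-2 = 2.30 × 10^-9
pKa = -log(2.30 × 10^-9) = 8.64

pKa = 8.64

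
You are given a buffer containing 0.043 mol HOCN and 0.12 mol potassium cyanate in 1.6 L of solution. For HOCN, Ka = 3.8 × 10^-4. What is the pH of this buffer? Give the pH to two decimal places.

pH = 3.87

pKa = −log(3.8 × 10^-4) = 3.420
pH = pKa + log([A⁻]/[HA]) = 3.420 + log(0.12/0.043)
pH = 3.420 + (+0.446) = 3.87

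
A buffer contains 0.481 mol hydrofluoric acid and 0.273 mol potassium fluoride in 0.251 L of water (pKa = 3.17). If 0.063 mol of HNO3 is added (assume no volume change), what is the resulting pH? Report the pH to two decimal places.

After neutralization: n(HF) = 0.544 mol, n(F-) = 0.21 mol.
pH = pKa + log([A⁻]/[HA]) = 3.17 + log(0.21/0.544) = 3.17 -0.413

pH = 2.76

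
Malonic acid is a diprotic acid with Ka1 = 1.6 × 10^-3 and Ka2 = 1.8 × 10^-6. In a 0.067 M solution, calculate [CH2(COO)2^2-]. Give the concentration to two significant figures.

1.8 × 10^-6 M

First ionization gives [H+] ≈ [CH2(COOH)COO-] = 9.58 × 10^-3 M.
Second step: Ka2 = [H+][CH2(COO)2^2-]/[CH2(COOH)COO-] ≈ [CH2(COO)2^2-] (since [H+] ≈ [CH2(COOH)COO-]).
So [CH2(COO)2^2-] ≈ Ka2.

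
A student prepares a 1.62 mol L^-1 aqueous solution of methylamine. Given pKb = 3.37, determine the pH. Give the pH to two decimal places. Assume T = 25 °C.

pH = 12.42

CH3NH2 + H2O ⇌ CH3NH3+ + OH-
Kb = 10^(−3.37) = 4.27 × 10^-4
From the ICE table, Kb = x²/(1.62 − x) = 4.27 × 10^-4.
Neglecting x in the denominator: x = √(4.27 × 10^-4 × 1.62) = 2.63 × 10^-2 M
pOH = −log(2.63 × 10^-2) = 1.58; pH = 14.00 − 1.58 = 12.42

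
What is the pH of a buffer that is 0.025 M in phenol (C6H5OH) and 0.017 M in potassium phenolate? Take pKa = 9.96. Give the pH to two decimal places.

pH = 9.79

Henderson–Hasselbalch: pH = pKa + log([C6H5O-]/[C6H5OH]) = 9.96 + log(0.017/0.025)
pH = 9.96 + (-0.167) = 9.79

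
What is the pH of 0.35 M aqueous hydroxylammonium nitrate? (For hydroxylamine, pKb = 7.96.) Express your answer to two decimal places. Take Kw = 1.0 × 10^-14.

pH = 3.25

NH3OH+ is the conjugate acid of the weak base NH2OH.
Kb = 10^(−7.96) = 1.10 × 10^-8
Ka = Kw/Kb = 1.0×10^-14 / 1.10 × 10^-8 = 9.09 × 10^-7
From the ICE table, Ka = x²/(0.35 − x) = 9.09 × 10^-7.
Neglecting x in the denominator: x = √(9.09 × 10^-7 × 0.35) = 5.64 × 10^-4 M
pH = −log(5.64 × 10^-4) = 3.25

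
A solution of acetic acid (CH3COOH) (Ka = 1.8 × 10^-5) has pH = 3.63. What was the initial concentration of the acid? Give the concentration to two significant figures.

C₀ = 3.3 × 10^-3 M

[H+] = 10^(-3.63) = 2.34 × 10^-4 M = x
Ka = x²/(C₀ − x) ⇒ C₀ = x + x²/Ka
C₀ = 2.34 × 10^-4 + (2.34 × 10^-4)²/(1.8 × 10^-5) = 3.28 × 10^-3 M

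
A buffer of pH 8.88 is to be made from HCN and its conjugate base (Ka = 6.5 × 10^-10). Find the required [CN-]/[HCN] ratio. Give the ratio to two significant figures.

ratio = 0.49

pKa = -log(6.5 × 10^-10) = 9.187
pH = pKa + log(r) ⇒ log(r) = 8.88 − 9.187 = -0.307
r = [CN-]/[HCN] = 10^(-0.307) = 0.493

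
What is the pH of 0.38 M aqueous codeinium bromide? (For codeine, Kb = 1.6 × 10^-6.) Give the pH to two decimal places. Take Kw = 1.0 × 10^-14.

pH = 4.31

C18H22NO3+ is the conjugate acid of the weak base C18H21NO3.
Ka = Kw/Kb = 1.0×10^-14 / 1.6 × 10^-6 = 6.25 × 10^-9
From the ICE table, Ka = [H+]²/(0.38 − [H+]) = 6.25 × 10^-9.
Since Ka ≪ C₀, [H+] ≈ √(Ka·C₀) = 4.87 × 10^-5 M.
([H+]/C₀ = 0.013% < 5%, so the approximation holds.)
pH = −log[H+] = −log(4.87 × 10^-5) = 4.31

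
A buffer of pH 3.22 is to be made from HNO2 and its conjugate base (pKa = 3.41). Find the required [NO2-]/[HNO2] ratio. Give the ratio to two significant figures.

ratio = 0.65

pH = pKa + log(r) ⇒ log(r) = 3.22 − 3.41 = -0.19
r = [NO2-]/[HNO2] = 10^(-0.19) = 0.646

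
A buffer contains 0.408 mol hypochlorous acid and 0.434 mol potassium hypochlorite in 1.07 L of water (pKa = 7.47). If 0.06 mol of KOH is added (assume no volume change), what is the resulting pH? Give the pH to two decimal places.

After neutralization: n(HOCl) = 0.348 mol, n(OCl-) = 0.494 mol.
pH = pKa + log(n_OCl-/n_HOCl) = 7.47 + log(0.494/0.348) = 7.47 + (+0.152)

pH = 7.62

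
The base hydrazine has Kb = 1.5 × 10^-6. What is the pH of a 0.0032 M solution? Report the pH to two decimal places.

N2H4 + H2O ⇌ N2H5+ + OH-
Kb = [OH-]²/(0.0032 − [OH-]) = 1.5 × 10^-6
Neglecting [OH-] in the denominator: [OH-] = √(1.5 × 10^-6 × 0.0032) = 6.93 × 10^-5 M
pOH = 4.16, so pH = 14.00 − pOH = 9.84

pH = 9.84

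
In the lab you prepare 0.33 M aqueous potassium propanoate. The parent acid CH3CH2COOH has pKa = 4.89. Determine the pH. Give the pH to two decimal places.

pH = 9.20

CH3CH2COO- is the conjugate base of the weak acid CH3CH2COOH.
Ka = 10^(−4.89) = 1.29 × 10^-5
Kb = Kw/Ka = 1.0×10^-14 / 1.29 × 10^-5 = 7.75 × 10^-10
From the ICE table, Kb = [OH-]²/(0.33 − [OH-]) = 7.75 × 10^-10.
Assume [OH-] ≪ 0.33: [OH-] ≈ √(7.75 × 10^-10 × 0.33) = 1.60 × 10^-5 M
pOH = 4.80, so pH = 14.00 − pOH = 9.20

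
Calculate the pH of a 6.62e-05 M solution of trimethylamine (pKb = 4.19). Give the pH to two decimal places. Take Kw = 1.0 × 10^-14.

(CH3)3N + H2O ⇌ (CH3)3NH+ + OH-
Kb = 10^(−4.19) = 6.46 × 10^-5
Kb = x²/(6.62e-05 − x) = 6.46 × 10^-5
Here C₀/Kb ≈ 1.02, so the small-x approximation fails. Use the quadratic:
x = (−Kb + √(Kb² + 4·Kb·C₀))/2 = 4.06 × 10^-5 M
pOH = −log(4.06 × 10^-5) = 4.39; pH = 14.00 − 4.39 = 9.61

pH = 9.61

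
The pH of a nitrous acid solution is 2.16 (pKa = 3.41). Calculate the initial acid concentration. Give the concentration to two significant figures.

[H+] = 10^(-2.16) = 6.92 × 10^-3 M = x
Ka = 10^(−3.41) = 3.89 × 10^-4
Ka = x²/(C₀ − x) ⇒ C₀ = x + x²/Ka
C₀ = 6.92 × 10^-3 + (6.92 × 10^-3)²/(3.89 × 10^-4) = 1.30 × 10^-1 M

C₀ = 1.3 × 10^-1 M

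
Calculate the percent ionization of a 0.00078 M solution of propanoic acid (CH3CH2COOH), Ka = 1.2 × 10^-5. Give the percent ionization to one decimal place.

11.7%

CH3CH2COOH ⇌ CH3CH2COO- + H+; let x = [H+] at equilibrium.
Solve x² + 1.2e-05x − 9.36e-09 = 0 → x = 9.09 × 10^-5 M
% ionization = x/C₀ × 100% = 9.09 × 10^-5/0.00078 × 100% = 11.7%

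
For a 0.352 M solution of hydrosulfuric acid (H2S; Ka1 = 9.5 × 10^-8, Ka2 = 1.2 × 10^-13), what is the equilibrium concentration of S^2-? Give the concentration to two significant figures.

First ionization gives [H+] ≈ [HS-] = 1.83 × 10^-4 M.
Second step: Ka2 = [H+][S^2-]/[HS-] ≈ [S^2-] (since [H+] ≈ [HS-]).
So [S^2-] ≈ Ka2.

1.2 × 10^-13 M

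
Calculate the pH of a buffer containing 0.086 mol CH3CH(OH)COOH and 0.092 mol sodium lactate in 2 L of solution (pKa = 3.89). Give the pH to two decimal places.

Using pH = pKa + log([base]/[acid]) with [base]/[acid] = 0.092/0.086:
pH = 3.89 + (+0.029) = 3.92

pH = 3.92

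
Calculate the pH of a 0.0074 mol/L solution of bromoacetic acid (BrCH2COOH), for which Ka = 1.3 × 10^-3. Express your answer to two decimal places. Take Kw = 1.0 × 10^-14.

pH = 2.60

BrCH2COOH ⇌ BrCH2COO- + H+
From the ICE table, Ka = [H+]²/(0.0074 − [H+]) = 1.3 × 10^-3.
Here C₀/Ka ≈ 5.69, so the small-[H+] approximation fails. Use the quadratic:
[H+] = [−0.0013 + √(0.0013² + 3.85e-05)]/2 = 2.52 × 10^-3 M
pH = −log(2.52 × 10^-3) = 2.60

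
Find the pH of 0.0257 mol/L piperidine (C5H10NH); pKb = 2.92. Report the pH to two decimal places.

C5H10NH + H2O ⇌ C5H10NH2+ + OH-
Kb = 10^(−2.92) = 1.20 × 10^-3
Kb = [OH-]²/(0.0257 − [OH-]) = 1.20 × 10^-3
Here C₀/Kb ≈ 21.4, so the small-[OH-] approximation fails. Use the quadratic:
[OH-] = [−0.0012 + √(0.0012² + 0.000123)]/2 = 4.99 × 10^-3 M
pOH = −log(4.99 × 10^-3) = 2.30; pH = 14.00 − 2.30 = 11.70

pH = 11.70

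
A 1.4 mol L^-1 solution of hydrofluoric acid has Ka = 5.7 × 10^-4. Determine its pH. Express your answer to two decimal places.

HF ⇌ F- + H+
Ka = [H+]²/(1.4 − [H+]) = 5.7 × 10^-4
Since Ka ≪ C₀, [H+] ≈ √(Ka·C₀) = 2.82 × 10^-2 M.
pH = −log(2.82 × 10^-2) = 1.55

pH = 1.55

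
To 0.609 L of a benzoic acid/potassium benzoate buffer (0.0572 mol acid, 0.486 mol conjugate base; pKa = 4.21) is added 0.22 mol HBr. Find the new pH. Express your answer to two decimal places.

Added H+ converts C6H5COO- to C6H5COOH: C6H5COOH → 0.277 mol, C6H5COO- → 0.266 mol.
Henderson–Hasselbalch with mole ratio 0.266/0.277: pH = 4.21 + (-0.018)

pH = 4.19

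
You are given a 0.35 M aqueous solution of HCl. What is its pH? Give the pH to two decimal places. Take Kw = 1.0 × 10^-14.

HCl is a strong acid and dissociates completely, so [H+] = 0.35 M.
pH = -log(0.35) = 0.46

pH = 0.46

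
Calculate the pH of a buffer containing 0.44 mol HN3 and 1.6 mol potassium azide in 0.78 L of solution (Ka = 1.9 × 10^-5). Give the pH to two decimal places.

pKa = −log(1.9 × 10^-5) = 4.721
Using pH = pKa + log([base]/[acid]) with [base]/[acid] = 1.6/0.44:
pH = 4.721 + (+0.561) = 5.28

pH = 5.28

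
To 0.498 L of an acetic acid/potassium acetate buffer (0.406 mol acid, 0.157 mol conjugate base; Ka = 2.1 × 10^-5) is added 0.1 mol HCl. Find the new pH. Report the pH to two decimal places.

pH = 3.73

Added H+ converts CH3COO- to CH3COOH: CH3COOH → 0.506 mol, CH3COO- → 0.057 mol.
pKa = −log(2.1 × 10^-5) = 4.678
pH = pKa + log(n_CH3COO-/n_CH3COOH) = 4.678 + log(0.057/0.506) = 4.678 + (-0.948)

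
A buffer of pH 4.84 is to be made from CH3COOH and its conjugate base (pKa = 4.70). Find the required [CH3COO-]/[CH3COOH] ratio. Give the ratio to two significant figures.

pH = pKa + log(r) ⇒ log(r) = 4.84 − 4.70 = +0.14
r = [CH3COO-]/[CH3COOH] = 10^(+0.14) = 1.38

ratio = 1.4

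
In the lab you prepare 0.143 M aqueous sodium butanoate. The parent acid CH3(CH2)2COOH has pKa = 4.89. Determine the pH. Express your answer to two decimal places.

pH = 9.02

CH3(CH2)2COO- is the conjugate base of the weak acid CH3(CH2)2COOH.
Ka = 10^(−4.89) = 1.29 × 10^-5
Kb = Kw/Ka = 1.0×10^-14 / 1.29 × 10^-5 = 7.75 × 10^-10
Kb = [OH-]²/(0.143 − [OH-]) = 7.75 × 10^-10
Assume [OH-] ≪ 0.143: [OH-] ≈ √(7.75 × 10^-10 × 0.143) = 1.05 × 10^-5 M
pOH = −log(1.05 × 10^-5) = 4.98; pH = 14.00 − 4.98 = 9.02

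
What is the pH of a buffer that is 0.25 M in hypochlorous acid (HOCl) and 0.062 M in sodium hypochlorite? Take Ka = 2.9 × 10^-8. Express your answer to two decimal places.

pKa = −log(2.9 × 10^-8) = 7.538
pH = pKa + log([A⁻]/[HA]) = 7.538 + log(0.062/0.25)
pH = 7.538 + (-0.606) = 6.93

pH = 6.93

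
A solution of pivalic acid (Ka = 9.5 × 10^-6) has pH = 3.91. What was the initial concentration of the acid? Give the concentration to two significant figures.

C₀ = 1.7 × 10^-3 M

[H+] = 10^(-3.91) = 1.23 × 10^-4 M = x
Ka = x²/(C₀ − x) ⇒ C₀ = x + x²/Ka
C₀ = 1.23 × 10^-4 + (1.23 × 10^-4)²/(9.5 × 10^-6) = 1.72 × 10^-3 M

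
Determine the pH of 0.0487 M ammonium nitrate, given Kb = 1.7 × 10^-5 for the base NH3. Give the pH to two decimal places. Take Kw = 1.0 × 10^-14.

pH = 5.27

NH4+ is the conjugate acid of the weak base NH3.
Ka = Kw/Kb = 1.0×10^-14 / 1.7 × 10^-5 = 5.88 × 10^-10
Ka = [H+]²/(0.0487 − [H+]) = 5.88 × 10^-10
Since Ka ≪ C₀, [H+] ≈ √(Ka·C₀) = 5.35 × 10^-6 M.
pH = −log[H+] = −log(5.35 × 10^-6) = 5.27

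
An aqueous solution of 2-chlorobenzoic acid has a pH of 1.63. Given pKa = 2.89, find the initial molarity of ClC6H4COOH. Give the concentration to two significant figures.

C₀ = 4.5 × 10^-1 M

[H+] = 10^(-1.63) = 2.34 × 10^-2 M = x
Ka = 10^(−2.89) = 1.29 × 10^-3
Ka = x²/(C₀ − x) ⇒ C₀ = x + x²/Ka
C₀ = 2.34 × 10^-2 + (2.34 × 10^-2)²/(1.29 × 10^-3) = 4.48 × 10^-1 M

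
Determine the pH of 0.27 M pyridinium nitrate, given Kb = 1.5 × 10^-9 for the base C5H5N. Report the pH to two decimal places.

C5H5NH+ is the conjugate acid of the weak base C5H5N.
Ka = Kw/Kb = 1.0×10^-14 / 1.5 × 10^-9 = 6.67 × 10^-6
From the ICE table, Ka = x²/(0.27 − x) = 6.67 × 10^-6.
Assume x ≪ 0.27: x ≈ √(6.67 × 10^-6 × 0.27) = 1.34 × 10^-3 M
pH = −log[H+] = −log(1.34 × 10^-3) = 2.87

pH = 2.87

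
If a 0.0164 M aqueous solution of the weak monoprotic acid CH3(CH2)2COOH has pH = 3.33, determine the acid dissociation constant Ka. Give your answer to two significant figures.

Ka = 1.4 × 10^-5

[H+] = 10^(-3.33) = 4.68 × 10^-4 M
At equilibrium [HA] = 0.0164 − 4.68 × 10^-4 = 1.59 × 10^-2 M
Ka = [H+][A-]/[HA] = (4.68 × 10^-4)² / 1.59 × 10^-2 = 1.4 × 10^-5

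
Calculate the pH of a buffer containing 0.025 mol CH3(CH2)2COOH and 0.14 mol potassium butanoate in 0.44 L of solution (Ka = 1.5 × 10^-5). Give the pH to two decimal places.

pKa = −log(1.5 × 10^-5) = 4.824
pH = pKa + log([A⁻]/[HA]) = 4.824 + log(0.14/0.025)
pH = 4.824 + (+0.748) = 5.57

pH = 5.57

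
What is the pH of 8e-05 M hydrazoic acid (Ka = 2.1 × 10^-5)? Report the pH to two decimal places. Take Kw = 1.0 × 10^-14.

HN3 ⇌ N3- + H+
From the ICE table, Ka = x²/(8e-05 − x) = 2.1 × 10^-5.
Here C₀/Ka ≈ 3.81, so the small-x approximation fails. Use the quadratic:
x = [−2.1e-05 + √(2.1e-05² + 6.72e-09)]/2 = 3.18 × 10^-5 M
pH = −log(3.18 × 10^-5) = 4.50

pH = 4.50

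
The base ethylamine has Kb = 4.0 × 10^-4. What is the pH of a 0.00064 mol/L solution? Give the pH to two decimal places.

C2H5NH2 + H2O ⇌ C2H5NH3+ + OH-
Kb = [OH-]²/(0.00064 − [OH-]) = 4.0 × 10^-4
Here C₀/Kb ≈ 1.6, so the small-[OH-] approximation fails. Use the quadratic:
[OH-] = (−Kb + √(Kb² + 4·Kb·C₀))/2 = 3.44 × 10^-4 M
pOH = 3.46, so pH = 14.00 − pOH = 10.54

pH = 10.54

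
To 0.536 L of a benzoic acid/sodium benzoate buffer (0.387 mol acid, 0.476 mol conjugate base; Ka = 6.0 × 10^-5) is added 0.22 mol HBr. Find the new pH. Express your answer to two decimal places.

After neutralization: n(C6H5COOH) = 0.607 mol, n(C6H5COO-) = 0.256 mol.
pKa = −log(6.0 × 10^-5) = 4.222
pH = pKa + log([A⁻]/[HA]) = 4.222 + log(0.256/0.607) = 4.222 -0.375

pH = 3.85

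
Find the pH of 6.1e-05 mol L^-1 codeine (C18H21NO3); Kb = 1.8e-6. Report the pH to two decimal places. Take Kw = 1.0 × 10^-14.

C18H21NO3 + H2O ⇌ C18H22NO3+ + OH-
Let x = [OH-] at equilibrium. Kb = x²/(6.1e-05 − x).
Here C₀/Kb ≈ 33.9, so the small-x approximation fails. Use the quadratic:
x = (−Kb + √(Kb² + 4·Kb·C₀))/2 = 9.62 × 10^-6 M
pOH = 5.02, so pH = 14.00 − pOH = 8.98

pH = 8.98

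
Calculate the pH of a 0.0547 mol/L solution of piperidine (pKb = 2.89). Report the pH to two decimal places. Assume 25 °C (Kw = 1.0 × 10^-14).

C5H10NH + H2O ⇌ C5H10NH2+ + OH-
Kb = 10^(−2.89) = 1.29 × 10^-3
From the ICE table, Kb = [OH-]²/(0.0547 − [OH-]) = 1.29 × 10^-3.
[OH-] is not negligible relative to C₀; solve [OH-]² + 0.00129·[OH-] − 7.06e-05 = 0.
[OH-] = (−Kb + √(Kb² + 4·Kb·C₀))/2 = 7.78 × 10^-3 M
pOH = −log(7.78 × 10^-3) = 2.11; pH = 14.00 − 2.11 = 11.89

pH = 11.89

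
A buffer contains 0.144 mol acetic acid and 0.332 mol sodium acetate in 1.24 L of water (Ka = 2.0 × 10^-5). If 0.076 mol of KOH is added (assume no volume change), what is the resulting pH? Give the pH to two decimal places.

pH = 5.48

OH- converts CH3COOH to CH3COO-: CH3COOH → 0.068 mol, CH3COO- → 0.408 mol.
pKa = −log(2.0 × 10^-5) = 4.699
pH = pKa + log([A⁻]/[HA]) = 4.699 + log(0.408/0.068) = 4.699 +0.778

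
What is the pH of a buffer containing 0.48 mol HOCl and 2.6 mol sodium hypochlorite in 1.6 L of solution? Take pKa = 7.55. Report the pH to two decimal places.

Henderson–Hasselbalch: pH = pKa + log([OCl-]/[HOCl]) = 7.55 + log(2.6/0.48)
pH = 7.55 + (+0.734) = 8.28

pH = 8.28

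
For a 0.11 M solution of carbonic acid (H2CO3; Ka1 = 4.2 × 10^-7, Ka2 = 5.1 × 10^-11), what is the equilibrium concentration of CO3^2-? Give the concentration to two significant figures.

First ionization gives [H+] ≈ [HCO3-] = 2.15 × 10^-4 M.
Second step: Ka2 = [H+][CO3^2-]/[HCO3-] ≈ [CO3^2-] (since [H+] ≈ [HCO3-]).
So [CO3^2-] ≈ Ka2.

5.1 × 10^-11 M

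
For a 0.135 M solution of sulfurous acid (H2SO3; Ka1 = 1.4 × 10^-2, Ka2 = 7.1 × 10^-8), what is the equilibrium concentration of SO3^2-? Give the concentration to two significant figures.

First ionization gives [H+] ≈ [HSO3-] = 3.70 × 10^-2 M.
Second step: Ka2 = [H+][SO3^2-]/[HSO3-] ≈ [SO3^2-] (since [H+] ≈ [HSO3-]).
So [SO3^2-] ≈ Ka2.

7.1 × 10^-8 M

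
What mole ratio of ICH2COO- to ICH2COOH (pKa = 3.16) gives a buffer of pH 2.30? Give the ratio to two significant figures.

ratio = 0.14

pH = pKa + log(r) ⇒ log(r) = 2.30 − 3.16 = -0.86
r = [ICH2COO-]/[ICH2COOH] = 10^(-0.86) = 0.138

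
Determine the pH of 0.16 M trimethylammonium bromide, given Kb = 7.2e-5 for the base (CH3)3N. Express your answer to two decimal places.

(CH3)3NH+ is the conjugate acid of the weak base (CH3)3N.
Ka = Kw/Kb = 1.0×10^-14 / 7.2 × 10^-5 = 1.39 × 10^-10
Let x = [H+] at equilibrium. Ka = x²/(0.16 − x).
Assume x ≪ 0.16: x ≈ √(1.39 × 10^-10 × 0.16) = 4.72 × 10^-6 M
(x/C₀ = 0.0029% < 5%, so the approximation holds.)
pH = −log[H+] = −log(4.72 × 10^-6) = 5.33

pH = 5.33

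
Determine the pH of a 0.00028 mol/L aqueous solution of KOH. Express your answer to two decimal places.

pH = 10.45

KOH is a strong base; [OH-] = 0.00028 M.
pOH = -log(0.00028) = 3.55
pH = 14.00 - 3.55 = 10.45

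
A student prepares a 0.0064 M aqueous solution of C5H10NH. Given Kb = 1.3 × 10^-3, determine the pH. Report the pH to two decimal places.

pH = 11.36

C5H10NH + H2O ⇌ C5H10NH2+ + OH-
From the ICE table, Kb = x²/(0.0064 − x) = 1.3 × 10^-3.
Here C₀/Kb ≈ 4.92, so the small-x approximation fails. Use the quadratic:
x = (−Kb + √(Kb² + 4·Kb·C₀))/2 = 2.31 × 10^-3 M
pOH = −log(2.31 × 10^-3) = 2.64; pH = 14.00 − 2.64 = 11.36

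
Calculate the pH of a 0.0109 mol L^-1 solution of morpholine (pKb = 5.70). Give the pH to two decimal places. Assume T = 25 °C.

pH = 10.17

C4H8ONH + H2O ⇌ C4H8ONH2+ + OH-
Kb = 10^(−5.70) = 2.00 × 10^-6
From the ICE table, Kb = x²/(0.0109 − x) = 2.00 × 10^-6.
Neglecting x in the denominator: x = √(2.00 × 10^-6 × 0.0109) = 1.48 × 10^-4 M
pOH = 3.83, so pH = 14.00 − pOH = 10.17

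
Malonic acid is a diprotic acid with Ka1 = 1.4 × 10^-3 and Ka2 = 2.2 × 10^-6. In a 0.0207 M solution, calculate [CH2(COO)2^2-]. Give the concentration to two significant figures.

2.2 × 10^-6 M

First ionization gives [H+] ≈ [CH2(COOH)COO-] = 4.73 × 10^-3 M.
Second step: Ka2 = [H+][CH2(COO)2^2-]/[CH2(COOH)COO-] ≈ [CH2(COO)2^2-] (since [H+] ≈ [CH2(COOH)COO-]).
So [CH2(COO)2^2-] ≈ Ka2.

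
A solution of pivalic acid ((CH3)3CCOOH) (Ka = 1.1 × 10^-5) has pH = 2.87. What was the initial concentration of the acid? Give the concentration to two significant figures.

C₀ = 1.7 × 10^-1 M

[H+] = 10^(-2.87) = 1.35 × 10^-3 M = x
Ka = x²/(C₀ − x) ⇒ C₀ = x + x²/Ka
C₀ = 1.35 × 10^-3 + (1.35 × 10^-3)²/(1.1 × 10^-5) = 1.67 × 10^-1 M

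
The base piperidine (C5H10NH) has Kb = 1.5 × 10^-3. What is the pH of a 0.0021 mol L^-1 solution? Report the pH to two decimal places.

C5H10NH + H2O ⇌ C5H10NH2+ + OH-
Kb = [OH-]²/(0.0021 − [OH-]) = 1.5 × 10^-3
The 5% rule fails; solving [OH-]² + Kb·[OH-] − Kb·C₀ = 0 exactly:
[OH-] = (−Kb + √(Kb² + 4·Kb·C₀))/2 = 1.18 × 10^-3 M
pOH = 2.93, so pH = 14.00 − pOH = 11.07

pH = 11.07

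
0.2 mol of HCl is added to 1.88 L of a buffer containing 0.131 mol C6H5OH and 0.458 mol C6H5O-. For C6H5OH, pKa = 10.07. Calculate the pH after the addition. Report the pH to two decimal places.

After neutralization: n(C6H5OH) = 0.331 mol, n(C6H5O-) = 0.258 mol.
pH = pKa + log([A⁻]/[HA]) = 10.07 + log(0.258/0.331) = 10.07 -0.108

pH = 9.96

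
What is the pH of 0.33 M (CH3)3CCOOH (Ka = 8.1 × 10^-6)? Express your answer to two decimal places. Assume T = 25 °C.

pH = 2.79

(CH3)3CCOOH ⇌ (CH3)3CCOO- + H+
Ka = [H+]²/(0.33 − [H+]) = 8.1 × 10^-6
Neglecting [H+] in the denominator: [H+] = √(8.1 × 10^-6 × 0.33) = 1.63 × 10^-3 M
Check: 0.5% ionized — well under 5%, approximation valid.
pH = −log(1.63 × 10^-3) = 2.79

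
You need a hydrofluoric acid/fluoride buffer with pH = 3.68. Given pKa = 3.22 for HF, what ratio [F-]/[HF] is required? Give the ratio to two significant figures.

ratio = 2.9

pH = pKa + log(r) ⇒ log(r) = 3.68 − 3.22 = +0.46
r = [F-]/[HF] = 10^(+0.46) = 2.88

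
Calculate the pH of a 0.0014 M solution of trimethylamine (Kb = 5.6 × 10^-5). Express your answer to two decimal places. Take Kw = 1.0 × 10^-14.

(CH3)3N + H2O ⇌ (CH3)3NH+ + OH-
Let x = [OH-] at equilibrium. Kb = x²/(0.0014 − x).
x is not negligible relative to C₀; solve x² + 5.6e-05·x − 7.84e-08 = 0.
x = [−5.6e-05 + √(5.6e-05² + 3.14e-07)]/2 = 2.53 × 10^-4 M
pOH = 3.60, so pH = 14.00 − pOH = 10.40

pH = 10.40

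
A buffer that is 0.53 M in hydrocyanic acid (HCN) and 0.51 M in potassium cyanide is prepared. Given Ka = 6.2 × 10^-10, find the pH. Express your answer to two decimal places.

pKa = −log(6.2 × 10^-10) = 9.208
pH = pKa + log([A⁻]/[HA]) = 9.208 + log(0.51/0.53)
pH = 9.208 + (-0.017) = 9.19

pH = 9.19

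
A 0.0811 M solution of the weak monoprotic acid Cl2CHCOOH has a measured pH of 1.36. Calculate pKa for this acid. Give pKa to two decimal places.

pKa = 1.29

[H+] = 10^(-1.36) = 4.37 × 10^-2 M
At equilibrium [HA] = 0.0811 − 4.37 × 10^-2 = 3.74 × 10^-2 M
Ka = [H+][A-]/[HA] = (4.37 × 10^-2)² / 3.74 × 10^-2 = 5.11 × 10^-2
pKa = -log(5.11 × 10^-2) = 1.29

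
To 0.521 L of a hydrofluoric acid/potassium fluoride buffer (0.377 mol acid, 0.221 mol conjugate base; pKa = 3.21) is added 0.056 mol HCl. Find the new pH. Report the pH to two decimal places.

After neutralization: n(HF) = 0.433 mol, n(F-) = 0.165 mol.
pH = pKa + log([A⁻]/[HA]) = 3.21 + log(0.165/0.433) = 3.21 -0.419

pH = 2.79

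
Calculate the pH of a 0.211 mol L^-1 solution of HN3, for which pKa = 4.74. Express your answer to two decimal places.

HN3 ⇌ N3- + H+
Ka = 10^(−4.74) = 1.82 × 10^-5
From the ICE table, Ka = [H+]²/(0.211 − [H+]) = 1.82 × 10^-5.
Since Ka ≪ C₀, [H+] ≈ √(Ka·C₀) = 1.96 × 10^-3 M.
([H+]/C₀ = 0.93% < 5%, so the approximation holds.)
pH = −log(1.96 × 10^-3) = 2.71

pH = 2.71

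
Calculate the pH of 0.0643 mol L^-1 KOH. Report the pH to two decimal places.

KOH is a strong base; [OH-] = 0.0643 M.
pOH = -log(0.0643) = 1.19
pH = 14.00 - 1.19 = 12.81

pH = 12.81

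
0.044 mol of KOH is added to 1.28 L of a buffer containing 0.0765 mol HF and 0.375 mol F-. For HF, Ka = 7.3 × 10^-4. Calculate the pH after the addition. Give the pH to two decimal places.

OH- converts HF to F-: HF → 0.0325 mol, F- → 0.419 mol.
pKa = −log(7.3 × 10^-4) = 3.137
Henderson–Hasselbalch with mole ratio 0.419/0.0325: pH = 3.137 + (+1.110)

pH = 4.25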